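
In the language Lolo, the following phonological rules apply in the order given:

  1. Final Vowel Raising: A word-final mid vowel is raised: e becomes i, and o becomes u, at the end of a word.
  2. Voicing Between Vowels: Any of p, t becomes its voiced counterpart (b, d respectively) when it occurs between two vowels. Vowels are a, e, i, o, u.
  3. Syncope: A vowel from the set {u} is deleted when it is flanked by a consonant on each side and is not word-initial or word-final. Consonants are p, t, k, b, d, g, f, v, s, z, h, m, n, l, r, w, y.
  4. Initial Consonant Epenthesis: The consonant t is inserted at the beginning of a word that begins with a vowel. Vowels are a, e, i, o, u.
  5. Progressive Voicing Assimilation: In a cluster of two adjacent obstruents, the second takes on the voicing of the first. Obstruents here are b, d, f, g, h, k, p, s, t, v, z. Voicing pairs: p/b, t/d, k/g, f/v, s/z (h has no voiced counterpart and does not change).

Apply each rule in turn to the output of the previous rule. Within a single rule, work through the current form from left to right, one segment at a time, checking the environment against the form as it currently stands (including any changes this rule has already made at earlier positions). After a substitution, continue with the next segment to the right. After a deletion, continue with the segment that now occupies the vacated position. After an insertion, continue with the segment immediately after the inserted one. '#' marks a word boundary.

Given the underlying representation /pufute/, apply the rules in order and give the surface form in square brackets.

1 Final Vowel Raising: [pufute] → [pufuti]
2 Voicing Between Vowels: [pufuti] → [pufudi]
3 Syncope: [pufudi] → [pfdi]
4 Initial Consonant Epenthesis: no change — [pfdi]
5 Progressive Voicing Assimilation: [pfdi] → [pfti]

[pfti]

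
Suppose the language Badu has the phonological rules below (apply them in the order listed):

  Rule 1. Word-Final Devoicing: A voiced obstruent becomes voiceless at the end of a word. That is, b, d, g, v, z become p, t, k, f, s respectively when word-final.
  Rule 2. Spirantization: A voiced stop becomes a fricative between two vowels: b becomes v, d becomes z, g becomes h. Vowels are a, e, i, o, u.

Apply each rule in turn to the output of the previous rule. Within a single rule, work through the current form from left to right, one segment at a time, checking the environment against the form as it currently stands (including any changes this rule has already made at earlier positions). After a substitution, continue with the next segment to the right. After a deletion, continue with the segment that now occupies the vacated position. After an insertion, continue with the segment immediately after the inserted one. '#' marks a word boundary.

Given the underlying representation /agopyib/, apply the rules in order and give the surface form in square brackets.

[ahopyip]

Rule 1 Word-Final Devoicing: [agopyib] → [agopyip]
Rule 2 Spirantization: [agopyip] → [ahopyip]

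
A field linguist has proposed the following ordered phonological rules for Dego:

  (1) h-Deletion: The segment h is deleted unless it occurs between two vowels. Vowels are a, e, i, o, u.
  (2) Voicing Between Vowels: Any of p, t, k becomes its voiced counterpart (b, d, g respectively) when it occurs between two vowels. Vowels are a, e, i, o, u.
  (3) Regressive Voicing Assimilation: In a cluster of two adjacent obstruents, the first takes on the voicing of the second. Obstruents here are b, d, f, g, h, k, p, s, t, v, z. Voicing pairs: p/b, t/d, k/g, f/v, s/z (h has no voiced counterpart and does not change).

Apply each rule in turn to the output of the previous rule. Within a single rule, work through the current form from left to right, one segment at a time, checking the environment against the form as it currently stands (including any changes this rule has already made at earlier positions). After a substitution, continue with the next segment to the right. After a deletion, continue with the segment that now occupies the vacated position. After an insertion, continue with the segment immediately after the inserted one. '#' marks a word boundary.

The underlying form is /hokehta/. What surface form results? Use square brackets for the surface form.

[ogeda]

(1) h-Deletion: [hokehta] → [oketa]
(2) Voicing Between Vowels: [oketa] → [ogeda]
(3) Regressive Voicing Assimilation: no change — [ogeda]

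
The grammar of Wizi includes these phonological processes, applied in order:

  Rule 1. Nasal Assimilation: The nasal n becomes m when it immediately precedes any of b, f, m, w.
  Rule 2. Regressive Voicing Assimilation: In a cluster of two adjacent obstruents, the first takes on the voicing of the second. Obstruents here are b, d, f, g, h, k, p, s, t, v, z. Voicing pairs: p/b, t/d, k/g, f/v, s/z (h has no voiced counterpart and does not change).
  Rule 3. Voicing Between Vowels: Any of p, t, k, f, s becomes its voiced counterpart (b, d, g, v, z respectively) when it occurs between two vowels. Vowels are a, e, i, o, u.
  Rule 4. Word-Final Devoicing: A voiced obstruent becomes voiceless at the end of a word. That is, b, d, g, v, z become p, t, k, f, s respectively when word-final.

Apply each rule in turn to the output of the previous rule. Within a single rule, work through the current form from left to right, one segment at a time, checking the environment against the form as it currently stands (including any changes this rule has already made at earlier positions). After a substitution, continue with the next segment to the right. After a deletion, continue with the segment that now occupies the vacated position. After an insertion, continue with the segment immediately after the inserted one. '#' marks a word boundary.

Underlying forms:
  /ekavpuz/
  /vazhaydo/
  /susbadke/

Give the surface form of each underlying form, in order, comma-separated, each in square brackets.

[egafpus], [vashaydo], [suzbatke]

/ekavpuz/:
  Rule 1 Nasal Assimilation: no change — [ekavpuz]
  Rule 2 Regressive Voicing Assimilation: [ekavpuz] → [ekafpuz]
  Rule 3 Voicing Between Vowels: [ekafpuz] → [egafpuz]
  Rule 4 Word-Final Devoicing: [egafpuz] → [egafpus]
/vazhaydo/:
  Rule 1 Nasal Assimilation: no change — [vazhaydo]
  Rule 2 Regressive Voicing Assimilation: [vazhaydo] → [vashaydo]
  Rule 3 Voicing Between Vowels: no change — [vashaydo]
  Rule 4 Word-Final Devoicing: no change — [vashaydo]
/susbadke/:
  Rule 1 Nasal Assimilation: no change — [susbadke]
  Rule 2 Regressive Voicing Assimilation: [susbadke] → [suzbatke]
  Rule 3 Voicing Between Vowels: no change — [suzbatke]
  Rule 4 Word-Final Devoicing: no change — [suzbatke]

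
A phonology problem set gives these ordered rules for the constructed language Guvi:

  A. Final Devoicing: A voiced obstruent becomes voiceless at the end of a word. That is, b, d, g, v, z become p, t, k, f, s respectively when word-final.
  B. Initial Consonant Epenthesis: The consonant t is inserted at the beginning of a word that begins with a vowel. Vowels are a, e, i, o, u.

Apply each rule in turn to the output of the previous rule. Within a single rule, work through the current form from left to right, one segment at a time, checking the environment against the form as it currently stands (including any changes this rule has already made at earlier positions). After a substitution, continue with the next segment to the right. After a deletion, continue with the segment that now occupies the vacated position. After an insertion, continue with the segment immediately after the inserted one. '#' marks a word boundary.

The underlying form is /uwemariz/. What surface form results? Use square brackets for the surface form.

A Final Devoicing: [uwemariz] → [uwemaris]
B Initial Consonant Epenthesis: [uwemaris] → [tuwemaris]

[tuwemaris]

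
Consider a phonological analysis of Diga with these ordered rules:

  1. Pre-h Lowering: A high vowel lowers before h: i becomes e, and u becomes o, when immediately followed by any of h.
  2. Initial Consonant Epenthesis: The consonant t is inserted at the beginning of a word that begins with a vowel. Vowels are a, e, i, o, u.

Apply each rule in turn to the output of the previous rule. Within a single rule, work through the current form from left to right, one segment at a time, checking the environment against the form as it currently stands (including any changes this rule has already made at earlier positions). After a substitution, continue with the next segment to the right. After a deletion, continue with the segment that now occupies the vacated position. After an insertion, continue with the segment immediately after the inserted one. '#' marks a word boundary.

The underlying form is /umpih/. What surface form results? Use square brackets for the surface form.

[tumpeh]

1 Pre-h Lowering: [umpih] → [umpeh]
2 Initial Consonant Epenthesis: [umpeh] → [tumpeh]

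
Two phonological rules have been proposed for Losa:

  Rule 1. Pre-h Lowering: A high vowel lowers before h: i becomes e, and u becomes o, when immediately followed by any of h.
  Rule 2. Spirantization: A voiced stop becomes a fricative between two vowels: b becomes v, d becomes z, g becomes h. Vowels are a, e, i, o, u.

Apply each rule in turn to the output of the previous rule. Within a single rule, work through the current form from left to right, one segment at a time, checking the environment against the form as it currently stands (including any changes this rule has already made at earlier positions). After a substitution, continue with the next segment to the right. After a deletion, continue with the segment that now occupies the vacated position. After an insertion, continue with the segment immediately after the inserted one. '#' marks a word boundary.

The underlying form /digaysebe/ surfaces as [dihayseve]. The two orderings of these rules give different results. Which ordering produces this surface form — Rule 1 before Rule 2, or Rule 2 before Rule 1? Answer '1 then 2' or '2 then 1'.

Order 1 then 2:
  1 Pre-h Lowering: no change — [digaysebe]
  2 Spirantization: [digaysebe] → [dihayseve]
  result: [dihayseve]
Order 2 then 1:
  2 Spirantization: [digaysebe] → [dihayseve]
  1 Pre-h Lowering: [dihayseve] → [dehayseve]
  result: [dehayseve]

1 then 2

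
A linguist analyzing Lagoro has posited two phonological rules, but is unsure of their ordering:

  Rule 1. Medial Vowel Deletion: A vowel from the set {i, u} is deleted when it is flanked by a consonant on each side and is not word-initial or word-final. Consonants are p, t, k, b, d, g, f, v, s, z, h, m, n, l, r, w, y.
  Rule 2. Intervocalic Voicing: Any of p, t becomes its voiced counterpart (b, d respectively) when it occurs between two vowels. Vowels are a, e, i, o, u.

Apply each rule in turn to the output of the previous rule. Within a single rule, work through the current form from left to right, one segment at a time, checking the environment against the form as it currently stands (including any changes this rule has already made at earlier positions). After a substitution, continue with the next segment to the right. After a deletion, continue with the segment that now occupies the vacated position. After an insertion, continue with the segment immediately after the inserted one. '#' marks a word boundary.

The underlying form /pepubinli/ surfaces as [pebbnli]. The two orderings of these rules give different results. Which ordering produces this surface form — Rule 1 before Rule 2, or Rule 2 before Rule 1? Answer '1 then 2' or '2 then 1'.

2 then 1

Order 1 then 2:
  1 Medial Vowel Deletion: [pepubinli] → [pepbnli]
  2 Intervocalic Voicing: no change — [pepbnli]
  result: [pepbnli]
Order 2 then 1:
  2 Intervocalic Voicing: [pepubinli] → [pebubinli]
  1 Medial Vowel Deletion: [pebubinli] → [pebbnli]
  result: [pebbnli]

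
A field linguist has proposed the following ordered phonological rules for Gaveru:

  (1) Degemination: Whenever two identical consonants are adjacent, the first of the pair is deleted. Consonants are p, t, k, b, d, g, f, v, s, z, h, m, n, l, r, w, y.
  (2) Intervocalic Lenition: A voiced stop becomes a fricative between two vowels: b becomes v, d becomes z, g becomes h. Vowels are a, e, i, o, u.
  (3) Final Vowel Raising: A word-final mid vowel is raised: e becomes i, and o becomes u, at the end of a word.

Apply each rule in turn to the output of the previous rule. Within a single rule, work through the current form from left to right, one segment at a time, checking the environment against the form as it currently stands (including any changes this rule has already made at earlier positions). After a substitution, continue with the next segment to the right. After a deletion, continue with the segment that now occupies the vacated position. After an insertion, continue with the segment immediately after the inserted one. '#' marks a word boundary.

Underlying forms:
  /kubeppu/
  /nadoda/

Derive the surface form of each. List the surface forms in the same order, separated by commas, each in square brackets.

[kuvepu], [nazoza]

/kubeppu/:
  (1) Degemination: [kubeppu] → [kubepu]
  (2) Intervocalic Lenition: [kubepu] → [kuvepu]
  (3) Final Vowel Raising: no change — [kuvepu]
/nadoda/:
  (1) Degemination: no change — [nadoda]
  (2) Intervocalic Lenition: [nadoda] → [nazoza]
  (3) Final Vowel Raising: no change — [nazoza]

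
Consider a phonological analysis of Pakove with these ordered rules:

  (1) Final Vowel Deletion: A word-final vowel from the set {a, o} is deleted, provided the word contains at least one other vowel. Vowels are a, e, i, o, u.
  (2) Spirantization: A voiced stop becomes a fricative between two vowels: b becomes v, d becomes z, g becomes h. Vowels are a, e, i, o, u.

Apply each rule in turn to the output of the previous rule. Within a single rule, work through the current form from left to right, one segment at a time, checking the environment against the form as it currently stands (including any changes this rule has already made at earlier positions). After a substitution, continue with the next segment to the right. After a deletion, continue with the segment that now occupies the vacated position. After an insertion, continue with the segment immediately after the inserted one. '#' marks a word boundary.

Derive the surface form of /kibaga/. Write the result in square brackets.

(1) Final Vowel Deletion: [kibaga] → [kibag]
(2) Spirantization: [kibag] → [kivag]

[kivag]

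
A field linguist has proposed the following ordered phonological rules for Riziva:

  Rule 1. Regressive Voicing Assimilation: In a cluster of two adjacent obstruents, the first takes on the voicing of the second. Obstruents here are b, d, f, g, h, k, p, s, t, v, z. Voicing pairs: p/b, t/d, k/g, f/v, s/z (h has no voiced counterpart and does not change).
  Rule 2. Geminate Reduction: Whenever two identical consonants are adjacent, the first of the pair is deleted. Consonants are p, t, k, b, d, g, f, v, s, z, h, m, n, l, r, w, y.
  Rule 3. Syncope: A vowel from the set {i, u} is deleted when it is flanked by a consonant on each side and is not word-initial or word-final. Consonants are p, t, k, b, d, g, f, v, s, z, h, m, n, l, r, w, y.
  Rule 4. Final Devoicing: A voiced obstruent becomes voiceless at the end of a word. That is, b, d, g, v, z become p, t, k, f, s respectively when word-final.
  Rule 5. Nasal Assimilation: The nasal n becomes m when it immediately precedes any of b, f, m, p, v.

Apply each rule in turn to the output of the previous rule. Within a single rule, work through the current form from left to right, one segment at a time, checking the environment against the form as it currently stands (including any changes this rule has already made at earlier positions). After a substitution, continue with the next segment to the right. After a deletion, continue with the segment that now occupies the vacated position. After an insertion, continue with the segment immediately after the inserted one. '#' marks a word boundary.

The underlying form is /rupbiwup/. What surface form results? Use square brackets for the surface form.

[rbwp]

Rule 1 Regressive Voicing Assimilation: [rupbiwup] → [rubbiwup]
Rule 2 Geminate Reduction: [rubbiwup] → [rubiwup]
Rule 3 Syncope: [rubiwup] → [rbwp]
Rule 4 Final Devoicing: no change — [rbwp]
Rule 5 Nasal Assimilation: no change — [rbwp]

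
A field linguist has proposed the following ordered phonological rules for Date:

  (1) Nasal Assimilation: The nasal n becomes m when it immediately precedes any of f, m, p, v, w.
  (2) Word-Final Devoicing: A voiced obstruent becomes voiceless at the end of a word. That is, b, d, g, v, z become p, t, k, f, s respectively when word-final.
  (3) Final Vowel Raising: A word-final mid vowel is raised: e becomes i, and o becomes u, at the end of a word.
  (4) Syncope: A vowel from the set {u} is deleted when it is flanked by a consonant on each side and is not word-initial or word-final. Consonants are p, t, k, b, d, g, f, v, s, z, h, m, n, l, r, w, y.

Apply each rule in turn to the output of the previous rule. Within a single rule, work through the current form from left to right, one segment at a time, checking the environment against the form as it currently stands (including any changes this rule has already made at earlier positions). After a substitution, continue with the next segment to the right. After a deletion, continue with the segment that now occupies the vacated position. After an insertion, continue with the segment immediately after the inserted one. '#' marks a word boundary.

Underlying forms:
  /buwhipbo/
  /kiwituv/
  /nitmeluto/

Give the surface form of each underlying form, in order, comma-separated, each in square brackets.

/buwhipbo/:
  (1) Nasal Assimilation: no change — [buwhipbo]
  (2) Word-Final Devoicing: no change — [buwhipbo]
  (3) Final Vowel Raising: [buwhipbo] → [buwhipbu]
  (4) Syncope: [buwhipbu] → [bwhipbu]
/kiwituv/:
  (1) Nasal Assimilation: no change — [kiwituv]
  (2) Word-Final Devoicing: [kiwituv] → [kiwituf]
  (3) Final Vowel Raising: no change — [kiwituf]
  (4) Syncope: [kiwituf] → [kiwitf]
/nitmeluto/:
  (1) Nasal Assimilation: no change — [nitmeluto]
  (2) Word-Final Devoicing: no change — [nitmeluto]
  (3) Final Vowel Raising: [nitmeluto] → [nitmelutu]
  (4) Syncope: [nitmelutu] → [nitmeltu]

[bwhipbu], [kiwitf], [nitmeltu]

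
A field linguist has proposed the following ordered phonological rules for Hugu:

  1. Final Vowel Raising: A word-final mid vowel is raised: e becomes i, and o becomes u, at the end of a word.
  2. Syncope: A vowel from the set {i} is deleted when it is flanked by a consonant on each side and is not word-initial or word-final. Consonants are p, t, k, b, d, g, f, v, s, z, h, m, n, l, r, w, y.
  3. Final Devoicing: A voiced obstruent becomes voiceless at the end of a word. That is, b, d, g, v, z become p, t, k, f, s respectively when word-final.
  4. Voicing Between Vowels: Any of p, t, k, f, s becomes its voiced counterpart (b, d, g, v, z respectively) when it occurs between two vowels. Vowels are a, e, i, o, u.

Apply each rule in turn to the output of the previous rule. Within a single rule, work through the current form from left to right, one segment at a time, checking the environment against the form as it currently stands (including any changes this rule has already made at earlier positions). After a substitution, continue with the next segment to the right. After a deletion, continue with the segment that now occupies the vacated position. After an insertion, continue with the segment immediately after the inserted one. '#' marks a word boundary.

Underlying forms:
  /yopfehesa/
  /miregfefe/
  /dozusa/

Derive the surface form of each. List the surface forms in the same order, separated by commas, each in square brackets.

/yopfehesa/:
  1 Final Vowel Raising: no change — [yopfehesa]
  2 Syncope: no change — [yopfehesa]
  3 Final Devoicing: no change — [yopfehesa]
  4 Voicing Between Vowels: [yopfehesa] → [yopfeheza]
/miregfefe/:
  1 Final Vowel Raising: [miregfefe] → [miregfefi]
  2 Syncope: [miregfefi] → [mregfefi]
  3 Final Devoicing: no change — [mregfefi]
  4 Voicing Between Vowels: [mregfefi] → [mregfevi]
/dozusa/:
  1 Final Vowel Raising: no change — [dozusa]
  2 Syncope: no change — [dozusa]
  3 Final Devoicing: no change — [dozusa]
  4 Voicing Between Vowels: [dozusa] → [dozuza]

[yopfeheza], [mregfevi], [dozuza]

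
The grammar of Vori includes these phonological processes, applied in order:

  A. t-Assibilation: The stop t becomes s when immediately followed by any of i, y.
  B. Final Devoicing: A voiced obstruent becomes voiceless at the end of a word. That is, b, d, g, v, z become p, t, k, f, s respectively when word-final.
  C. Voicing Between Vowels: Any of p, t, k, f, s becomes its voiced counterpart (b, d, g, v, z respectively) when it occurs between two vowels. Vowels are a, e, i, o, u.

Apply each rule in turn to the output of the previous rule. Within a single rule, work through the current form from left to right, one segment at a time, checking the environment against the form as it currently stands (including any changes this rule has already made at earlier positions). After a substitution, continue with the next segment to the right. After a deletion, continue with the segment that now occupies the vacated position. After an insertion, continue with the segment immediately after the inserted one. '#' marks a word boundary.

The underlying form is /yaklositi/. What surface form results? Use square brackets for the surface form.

[yaklozizi]

A t-Assibilation: [yaklositi] → [yaklosisi]
B Final Devoicing: no change — [yaklosisi]
C Voicing Between Vowels: [yaklosisi] → [yaklozizi]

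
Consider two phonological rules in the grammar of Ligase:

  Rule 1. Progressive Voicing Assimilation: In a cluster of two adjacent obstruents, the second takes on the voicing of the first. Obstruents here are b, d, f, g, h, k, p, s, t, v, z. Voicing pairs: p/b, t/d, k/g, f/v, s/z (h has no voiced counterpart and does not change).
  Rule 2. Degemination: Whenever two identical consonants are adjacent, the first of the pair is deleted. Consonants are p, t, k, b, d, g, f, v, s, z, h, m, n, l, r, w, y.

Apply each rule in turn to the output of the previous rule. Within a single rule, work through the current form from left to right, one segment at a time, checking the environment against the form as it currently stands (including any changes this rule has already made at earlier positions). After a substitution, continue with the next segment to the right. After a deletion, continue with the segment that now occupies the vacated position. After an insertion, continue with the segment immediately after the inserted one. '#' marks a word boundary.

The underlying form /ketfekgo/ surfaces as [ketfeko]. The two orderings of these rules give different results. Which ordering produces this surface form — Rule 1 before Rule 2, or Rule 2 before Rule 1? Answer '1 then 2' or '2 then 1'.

Order 1 then 2:
  1 Progressive Voicing Assimilation: [ketfekgo] → [ketfekko]
  2 Degemination: [ketfekko] → [ketfeko]
  result: [ketfeko]
Order 2 then 1:
  2 Degemination: no change — [ketfekgo]
  1 Progressive Voicing Assimilation: [ketfekgo] → [ketfekko]
  result: [ketfekko]

1 then 2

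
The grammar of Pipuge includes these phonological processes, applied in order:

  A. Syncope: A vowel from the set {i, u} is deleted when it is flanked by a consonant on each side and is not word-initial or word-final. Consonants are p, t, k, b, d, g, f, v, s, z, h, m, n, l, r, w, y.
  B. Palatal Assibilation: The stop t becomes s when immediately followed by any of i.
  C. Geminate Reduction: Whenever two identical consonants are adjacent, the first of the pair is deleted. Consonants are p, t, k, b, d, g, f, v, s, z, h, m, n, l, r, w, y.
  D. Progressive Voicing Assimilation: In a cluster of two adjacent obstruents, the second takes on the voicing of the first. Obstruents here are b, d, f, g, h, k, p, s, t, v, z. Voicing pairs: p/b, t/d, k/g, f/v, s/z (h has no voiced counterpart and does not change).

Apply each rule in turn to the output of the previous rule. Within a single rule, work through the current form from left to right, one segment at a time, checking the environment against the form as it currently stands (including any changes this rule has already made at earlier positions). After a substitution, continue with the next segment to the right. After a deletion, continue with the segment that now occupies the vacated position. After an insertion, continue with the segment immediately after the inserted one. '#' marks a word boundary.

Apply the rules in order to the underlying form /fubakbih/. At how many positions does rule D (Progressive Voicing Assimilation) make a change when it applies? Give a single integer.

2

A Syncope: [fubakbih] → [fbakbh]
B Palatal Assibilation: no change — [fbakbh]
C Geminate Reduction: no change — [fbakbh]
D Progressive Voicing Assimilation: [fbakbh] → [fpakph]
Rule D changed 2 position(s).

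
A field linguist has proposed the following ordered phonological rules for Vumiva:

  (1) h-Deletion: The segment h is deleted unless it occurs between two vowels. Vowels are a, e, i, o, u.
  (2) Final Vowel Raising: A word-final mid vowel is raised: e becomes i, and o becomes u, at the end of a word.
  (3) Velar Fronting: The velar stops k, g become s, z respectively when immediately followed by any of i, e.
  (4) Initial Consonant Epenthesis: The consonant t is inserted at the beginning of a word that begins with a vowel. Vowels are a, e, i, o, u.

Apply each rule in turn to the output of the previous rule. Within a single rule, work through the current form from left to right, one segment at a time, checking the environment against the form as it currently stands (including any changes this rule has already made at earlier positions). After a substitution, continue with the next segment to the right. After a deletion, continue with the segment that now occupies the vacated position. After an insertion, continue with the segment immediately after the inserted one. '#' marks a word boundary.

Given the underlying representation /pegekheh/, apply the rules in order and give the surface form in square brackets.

(1) h-Deletion: [pegekheh] → [pegeke]
(2) Final Vowel Raising: [pegeke] → [pegeki]
(3) Velar Fronting: [pegeki] → [pezesi]
(4) Initial Consonant Epenthesis: no change — [pezesi]

[pezesi]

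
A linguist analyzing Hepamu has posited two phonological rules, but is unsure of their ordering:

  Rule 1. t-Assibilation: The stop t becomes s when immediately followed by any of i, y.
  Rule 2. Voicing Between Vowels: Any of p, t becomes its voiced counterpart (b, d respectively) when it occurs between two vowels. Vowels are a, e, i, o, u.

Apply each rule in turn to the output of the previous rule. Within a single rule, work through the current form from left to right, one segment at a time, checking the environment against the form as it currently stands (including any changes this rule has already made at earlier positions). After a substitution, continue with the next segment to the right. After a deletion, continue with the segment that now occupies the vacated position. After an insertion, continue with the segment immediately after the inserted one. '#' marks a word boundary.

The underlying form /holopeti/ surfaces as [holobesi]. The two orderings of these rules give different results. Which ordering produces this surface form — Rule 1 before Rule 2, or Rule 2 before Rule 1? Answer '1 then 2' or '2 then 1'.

1 then 2

Order 1 then 2:
  1 t-Assibilation: [holopeti] → [holopesi]
  2 Voicing Between Vowels: [holopesi] → [holobesi]
  result: [holobesi]
Order 2 then 1:
  2 Voicing Between Vowels: [holopeti] → [holobedi]
  1 t-Assibilation: no change — [holobedi]
  result: [holobedi]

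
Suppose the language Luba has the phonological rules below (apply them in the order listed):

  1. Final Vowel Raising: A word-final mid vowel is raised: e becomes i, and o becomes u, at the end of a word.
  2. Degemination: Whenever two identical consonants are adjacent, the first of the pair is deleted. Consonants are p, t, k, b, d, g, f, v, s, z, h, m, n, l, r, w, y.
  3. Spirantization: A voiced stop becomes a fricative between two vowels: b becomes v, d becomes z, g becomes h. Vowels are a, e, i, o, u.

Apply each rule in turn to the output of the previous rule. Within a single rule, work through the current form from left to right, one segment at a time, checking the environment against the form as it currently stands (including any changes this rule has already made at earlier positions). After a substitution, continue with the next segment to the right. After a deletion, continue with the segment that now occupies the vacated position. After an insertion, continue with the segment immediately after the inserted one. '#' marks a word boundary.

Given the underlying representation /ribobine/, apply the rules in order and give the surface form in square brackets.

1 Final Vowel Raising: [ribobine] → [ribobini]
2 Degemination: no change — [ribobini]
3 Spirantization: [ribobini] → [rivovini]

[rivovini]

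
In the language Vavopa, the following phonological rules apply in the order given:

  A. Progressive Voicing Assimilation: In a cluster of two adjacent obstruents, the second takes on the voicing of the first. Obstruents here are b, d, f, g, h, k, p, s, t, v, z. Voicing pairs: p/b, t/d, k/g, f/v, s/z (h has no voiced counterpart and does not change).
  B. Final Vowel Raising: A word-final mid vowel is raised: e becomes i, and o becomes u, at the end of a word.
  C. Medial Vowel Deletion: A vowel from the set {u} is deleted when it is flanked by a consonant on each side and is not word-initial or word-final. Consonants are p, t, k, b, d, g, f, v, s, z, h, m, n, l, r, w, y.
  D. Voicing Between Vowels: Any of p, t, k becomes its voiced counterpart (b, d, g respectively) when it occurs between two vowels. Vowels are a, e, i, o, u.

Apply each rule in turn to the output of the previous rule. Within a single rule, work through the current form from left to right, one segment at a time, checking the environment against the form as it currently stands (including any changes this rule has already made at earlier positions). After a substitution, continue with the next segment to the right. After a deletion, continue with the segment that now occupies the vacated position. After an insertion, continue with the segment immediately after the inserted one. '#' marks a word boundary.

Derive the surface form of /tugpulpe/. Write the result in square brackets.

[tgblpi]

A Progressive Voicing Assimilation: [tugpulpe] → [tugbulpe]
B Final Vowel Raising: [tugbulpe] → [tugbulpi]
C Medial Vowel Deletion: [tugbulpi] → [tgblpi]
D Voicing Between Vowels: no change — [tgblpi]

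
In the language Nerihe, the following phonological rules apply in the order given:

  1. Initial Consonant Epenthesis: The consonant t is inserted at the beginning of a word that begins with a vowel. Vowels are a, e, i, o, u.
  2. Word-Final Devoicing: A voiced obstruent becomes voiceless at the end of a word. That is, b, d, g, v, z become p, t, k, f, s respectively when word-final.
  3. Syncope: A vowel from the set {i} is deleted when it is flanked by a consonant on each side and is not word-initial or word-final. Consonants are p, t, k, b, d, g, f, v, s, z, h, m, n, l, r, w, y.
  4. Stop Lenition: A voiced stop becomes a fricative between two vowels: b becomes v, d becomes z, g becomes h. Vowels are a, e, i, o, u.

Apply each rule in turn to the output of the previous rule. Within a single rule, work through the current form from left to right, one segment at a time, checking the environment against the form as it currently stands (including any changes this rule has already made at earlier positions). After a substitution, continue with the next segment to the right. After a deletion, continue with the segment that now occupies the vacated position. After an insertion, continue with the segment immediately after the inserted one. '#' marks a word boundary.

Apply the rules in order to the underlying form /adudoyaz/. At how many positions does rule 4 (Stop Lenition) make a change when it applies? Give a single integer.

2

1 Initial Consonant Epenthesis: [adudoyaz] → [tadudoyaz]
2 Word-Final Devoicing: [tadudoyaz] → [tadudoyas]
3 Syncope: no change — [tadudoyas]
4 Stop Lenition: [tadudoyas] → [tazuzoyas]
Rule 4 changed 2 position(s).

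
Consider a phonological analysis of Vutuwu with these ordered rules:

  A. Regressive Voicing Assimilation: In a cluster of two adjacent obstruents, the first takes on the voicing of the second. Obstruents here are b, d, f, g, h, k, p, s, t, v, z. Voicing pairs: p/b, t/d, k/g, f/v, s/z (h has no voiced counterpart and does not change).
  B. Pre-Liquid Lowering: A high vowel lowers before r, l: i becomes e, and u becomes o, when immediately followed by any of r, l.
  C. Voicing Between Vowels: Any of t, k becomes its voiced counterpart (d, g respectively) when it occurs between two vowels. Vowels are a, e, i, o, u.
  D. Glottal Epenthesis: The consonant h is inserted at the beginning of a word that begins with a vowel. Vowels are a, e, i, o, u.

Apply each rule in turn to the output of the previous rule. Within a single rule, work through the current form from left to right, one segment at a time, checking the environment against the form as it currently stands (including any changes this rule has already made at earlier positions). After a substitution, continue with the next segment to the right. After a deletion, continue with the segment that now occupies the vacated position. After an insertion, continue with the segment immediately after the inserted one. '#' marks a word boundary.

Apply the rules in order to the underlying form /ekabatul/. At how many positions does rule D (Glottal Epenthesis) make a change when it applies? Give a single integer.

A Regressive Voicing Assimilation: no change — [ekabatul]
B Pre-Liquid Lowering: [ekabatul] → [ekabatol]
C Voicing Between Vowels: [ekabatol] → [egabadol]
D Glottal Epenthesis: [egabadol] → [hegabadol]
Rule D changed 1 position(s).

1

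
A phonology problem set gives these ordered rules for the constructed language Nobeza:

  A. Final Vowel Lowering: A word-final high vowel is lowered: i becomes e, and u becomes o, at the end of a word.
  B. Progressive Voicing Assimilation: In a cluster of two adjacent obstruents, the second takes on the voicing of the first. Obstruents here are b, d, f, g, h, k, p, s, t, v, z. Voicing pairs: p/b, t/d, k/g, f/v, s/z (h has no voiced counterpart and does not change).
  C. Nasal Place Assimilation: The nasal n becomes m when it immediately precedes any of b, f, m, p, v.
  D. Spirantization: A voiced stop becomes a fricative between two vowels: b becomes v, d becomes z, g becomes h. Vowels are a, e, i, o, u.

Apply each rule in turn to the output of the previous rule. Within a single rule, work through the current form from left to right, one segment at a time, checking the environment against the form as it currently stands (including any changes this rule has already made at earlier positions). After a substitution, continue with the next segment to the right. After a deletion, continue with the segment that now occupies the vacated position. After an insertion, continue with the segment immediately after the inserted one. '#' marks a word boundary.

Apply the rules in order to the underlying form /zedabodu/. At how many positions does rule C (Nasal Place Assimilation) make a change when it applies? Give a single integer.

0

A Final Vowel Lowering: [zedabodu] → [zedabodo]
B Progressive Voicing Assimilation: no change — [zedabodo]
C Nasal Place Assimilation: no change — [zedabodo]
D Spirantization: [zedabodo] → [zezavozo]
Rule C changed 0 position(s).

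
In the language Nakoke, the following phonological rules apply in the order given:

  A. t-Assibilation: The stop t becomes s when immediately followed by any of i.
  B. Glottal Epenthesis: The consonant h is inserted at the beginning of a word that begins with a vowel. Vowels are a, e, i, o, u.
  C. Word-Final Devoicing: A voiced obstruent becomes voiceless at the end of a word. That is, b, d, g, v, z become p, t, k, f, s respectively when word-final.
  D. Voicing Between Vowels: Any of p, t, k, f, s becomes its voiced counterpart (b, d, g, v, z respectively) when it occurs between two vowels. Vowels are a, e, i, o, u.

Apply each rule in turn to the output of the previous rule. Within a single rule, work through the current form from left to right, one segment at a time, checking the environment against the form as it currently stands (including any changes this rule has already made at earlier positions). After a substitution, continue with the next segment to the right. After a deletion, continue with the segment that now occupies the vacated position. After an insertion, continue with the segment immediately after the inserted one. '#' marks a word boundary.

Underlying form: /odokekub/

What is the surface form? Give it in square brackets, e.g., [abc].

A t-Assibilation: no change — [odokekub]
B Glottal Epenthesis: [odokekub] → [hodokekub]
C Word-Final Devoicing: [hodokekub] → [hodokekup]
D Voicing Between Vowels: [hodokekup] → [hodogegup]

[hodogegup]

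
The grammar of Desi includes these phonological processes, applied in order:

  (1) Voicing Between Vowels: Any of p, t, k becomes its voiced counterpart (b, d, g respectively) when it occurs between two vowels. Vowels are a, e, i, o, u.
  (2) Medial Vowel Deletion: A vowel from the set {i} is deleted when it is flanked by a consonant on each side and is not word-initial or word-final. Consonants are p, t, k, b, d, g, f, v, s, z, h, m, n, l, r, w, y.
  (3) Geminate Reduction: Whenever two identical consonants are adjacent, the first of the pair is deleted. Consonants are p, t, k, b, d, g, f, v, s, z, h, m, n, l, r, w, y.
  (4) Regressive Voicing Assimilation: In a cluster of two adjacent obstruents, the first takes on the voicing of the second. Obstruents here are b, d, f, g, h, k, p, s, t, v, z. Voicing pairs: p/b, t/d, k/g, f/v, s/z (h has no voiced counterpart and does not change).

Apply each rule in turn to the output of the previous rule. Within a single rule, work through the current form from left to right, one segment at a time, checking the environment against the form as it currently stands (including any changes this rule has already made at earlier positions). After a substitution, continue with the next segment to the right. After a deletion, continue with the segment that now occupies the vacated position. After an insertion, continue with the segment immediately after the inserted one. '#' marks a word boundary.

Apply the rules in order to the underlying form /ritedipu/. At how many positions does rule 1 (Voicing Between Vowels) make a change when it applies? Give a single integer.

(1) Voicing Between Vowels: [ritedipu] → [ridedibu]
(2) Medial Vowel Deletion: [ridedibu] → [rdedbu]
(3) Geminate Reduction: no change — [rdedbu]
(4) Regressive Voicing Assimilation: no change — [rdedbu]
Rule 1 changed 2 position(s).

2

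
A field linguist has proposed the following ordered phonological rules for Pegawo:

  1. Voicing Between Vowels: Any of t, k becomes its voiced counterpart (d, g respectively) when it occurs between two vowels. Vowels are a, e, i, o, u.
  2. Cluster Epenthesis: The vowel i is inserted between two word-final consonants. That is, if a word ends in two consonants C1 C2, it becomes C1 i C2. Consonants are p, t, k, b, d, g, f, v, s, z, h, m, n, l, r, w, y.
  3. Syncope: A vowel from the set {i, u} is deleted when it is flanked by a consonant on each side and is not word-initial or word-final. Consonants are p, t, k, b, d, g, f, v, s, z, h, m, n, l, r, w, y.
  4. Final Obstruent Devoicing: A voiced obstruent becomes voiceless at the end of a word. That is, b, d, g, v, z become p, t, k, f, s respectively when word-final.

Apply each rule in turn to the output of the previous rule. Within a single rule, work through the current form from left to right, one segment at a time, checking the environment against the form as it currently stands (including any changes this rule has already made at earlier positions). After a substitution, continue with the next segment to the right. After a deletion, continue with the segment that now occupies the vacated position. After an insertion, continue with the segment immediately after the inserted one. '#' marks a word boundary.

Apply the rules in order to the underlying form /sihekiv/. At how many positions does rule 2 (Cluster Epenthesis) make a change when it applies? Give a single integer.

1 Voicing Between Vowels: [sihekiv] → [sihegiv]
2 Cluster Epenthesis: no change — [sihegiv]
3 Syncope: [sihegiv] → [shegv]
4 Final Obstruent Devoicing: [shegv] → [shegf]
Rule 2 changed 0 position(s).

0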